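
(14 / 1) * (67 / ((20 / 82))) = 19229 / 5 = 3845.80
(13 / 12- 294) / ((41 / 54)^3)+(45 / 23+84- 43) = -992754142 / 1585183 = -626.27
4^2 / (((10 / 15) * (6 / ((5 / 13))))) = 20 / 13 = 1.54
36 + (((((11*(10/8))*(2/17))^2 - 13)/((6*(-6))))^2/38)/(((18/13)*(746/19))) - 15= 108527454302797/5167964104704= 21.00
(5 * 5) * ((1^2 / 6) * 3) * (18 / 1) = 225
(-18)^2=324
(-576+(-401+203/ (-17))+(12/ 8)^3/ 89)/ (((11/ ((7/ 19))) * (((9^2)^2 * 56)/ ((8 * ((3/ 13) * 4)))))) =-102305/ 153681462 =-0.00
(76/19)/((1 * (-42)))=-2/21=-0.10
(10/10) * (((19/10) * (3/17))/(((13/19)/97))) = 105051/2210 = 47.53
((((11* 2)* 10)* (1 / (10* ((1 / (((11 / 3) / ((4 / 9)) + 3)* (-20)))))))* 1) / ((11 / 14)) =-6300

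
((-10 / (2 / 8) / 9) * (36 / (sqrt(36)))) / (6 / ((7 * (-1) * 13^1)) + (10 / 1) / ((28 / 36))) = -1820 / 873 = -2.08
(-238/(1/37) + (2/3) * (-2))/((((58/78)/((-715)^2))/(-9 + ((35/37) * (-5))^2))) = -3214157329926400/39701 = -80959102539.64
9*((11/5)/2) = 99/10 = 9.90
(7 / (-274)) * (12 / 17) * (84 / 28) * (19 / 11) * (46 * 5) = -550620 / 25619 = -21.49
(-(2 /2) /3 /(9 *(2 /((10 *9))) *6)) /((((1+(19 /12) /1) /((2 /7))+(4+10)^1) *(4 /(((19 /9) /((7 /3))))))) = -95 /34839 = -0.00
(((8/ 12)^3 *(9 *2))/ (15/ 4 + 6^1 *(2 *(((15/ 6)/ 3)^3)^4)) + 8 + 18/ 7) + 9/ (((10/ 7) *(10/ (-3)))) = 179848841551/ 18487702100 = 9.73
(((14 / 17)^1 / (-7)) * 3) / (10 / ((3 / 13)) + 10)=-9 / 1360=-0.01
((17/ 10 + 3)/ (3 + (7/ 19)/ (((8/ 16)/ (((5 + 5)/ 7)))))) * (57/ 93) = 16967/ 23870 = 0.71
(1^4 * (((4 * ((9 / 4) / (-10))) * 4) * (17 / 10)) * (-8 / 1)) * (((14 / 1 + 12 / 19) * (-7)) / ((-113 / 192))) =457325568 / 53675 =8520.27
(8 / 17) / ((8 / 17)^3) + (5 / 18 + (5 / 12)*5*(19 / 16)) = 2093 / 288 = 7.27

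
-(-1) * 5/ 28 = 5/ 28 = 0.18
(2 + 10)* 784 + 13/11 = 103501/11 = 9409.18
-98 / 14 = -7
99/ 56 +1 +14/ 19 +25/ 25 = 4793/ 1064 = 4.50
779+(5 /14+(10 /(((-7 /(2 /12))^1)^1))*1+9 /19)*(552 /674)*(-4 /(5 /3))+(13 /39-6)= 519140312 /672315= 772.17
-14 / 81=-0.17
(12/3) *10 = 40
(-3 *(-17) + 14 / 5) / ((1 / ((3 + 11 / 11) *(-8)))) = -8608 / 5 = -1721.60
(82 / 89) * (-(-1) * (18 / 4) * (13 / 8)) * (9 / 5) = 12.13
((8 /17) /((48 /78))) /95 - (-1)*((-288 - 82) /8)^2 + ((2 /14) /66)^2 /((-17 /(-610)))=2949453894263 /1378848240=2139.07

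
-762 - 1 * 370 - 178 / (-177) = -200186 / 177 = -1130.99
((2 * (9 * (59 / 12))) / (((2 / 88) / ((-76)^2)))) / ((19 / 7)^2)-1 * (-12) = 3052908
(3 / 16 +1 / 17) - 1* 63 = -17069 / 272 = -62.75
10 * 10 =100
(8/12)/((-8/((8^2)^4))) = -4194304/3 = -1398101.33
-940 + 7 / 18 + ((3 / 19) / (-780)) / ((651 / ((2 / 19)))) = -43059694634 / 45827145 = -939.61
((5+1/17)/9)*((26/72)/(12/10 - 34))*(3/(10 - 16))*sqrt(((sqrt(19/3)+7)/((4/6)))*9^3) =2795*sqrt(2*sqrt(57)+42)/66912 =0.32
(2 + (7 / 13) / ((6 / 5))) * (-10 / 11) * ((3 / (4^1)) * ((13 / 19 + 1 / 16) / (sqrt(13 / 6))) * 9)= -1951065 * sqrt(78) / 2260544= -7.62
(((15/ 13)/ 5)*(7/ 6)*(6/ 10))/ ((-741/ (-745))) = 1043/ 6422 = 0.16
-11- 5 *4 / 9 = -119 / 9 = -13.22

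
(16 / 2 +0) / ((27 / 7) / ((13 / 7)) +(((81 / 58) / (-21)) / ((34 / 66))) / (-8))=5742464 / 1502415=3.82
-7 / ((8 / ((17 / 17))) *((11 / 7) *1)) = -49 / 88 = -0.56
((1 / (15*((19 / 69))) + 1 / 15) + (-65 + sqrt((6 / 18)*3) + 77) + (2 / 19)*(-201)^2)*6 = 2431646 / 95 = 25596.27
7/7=1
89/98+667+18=67219/98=685.91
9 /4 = 2.25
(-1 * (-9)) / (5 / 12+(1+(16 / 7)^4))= 259308 / 827249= 0.31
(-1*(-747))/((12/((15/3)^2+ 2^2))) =7221/4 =1805.25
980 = 980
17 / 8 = 2.12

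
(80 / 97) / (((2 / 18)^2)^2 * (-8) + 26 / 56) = 14696640 / 8251693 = 1.78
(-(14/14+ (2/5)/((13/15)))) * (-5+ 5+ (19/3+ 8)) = -817/39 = -20.95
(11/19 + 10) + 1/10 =2029/190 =10.68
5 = 5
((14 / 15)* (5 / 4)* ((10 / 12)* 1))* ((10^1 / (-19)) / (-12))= 175 / 4104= 0.04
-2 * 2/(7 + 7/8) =-32/63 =-0.51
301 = 301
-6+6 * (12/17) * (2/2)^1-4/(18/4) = -406/153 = -2.65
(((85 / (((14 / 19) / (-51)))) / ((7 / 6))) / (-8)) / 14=247095 / 5488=45.02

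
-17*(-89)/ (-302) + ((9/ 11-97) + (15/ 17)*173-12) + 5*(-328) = -90389161/ 56474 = -1600.54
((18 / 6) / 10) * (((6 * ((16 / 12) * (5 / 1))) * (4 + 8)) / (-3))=-48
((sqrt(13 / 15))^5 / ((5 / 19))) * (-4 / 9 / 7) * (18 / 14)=-12844 * sqrt(195) / 826875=-0.22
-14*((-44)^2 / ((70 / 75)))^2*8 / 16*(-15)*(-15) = -47436840000 / 7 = -6776691428.57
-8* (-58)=464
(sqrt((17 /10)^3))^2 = 4913 /1000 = 4.91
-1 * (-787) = 787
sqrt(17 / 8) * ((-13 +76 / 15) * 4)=-119 * sqrt(34) / 15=-46.26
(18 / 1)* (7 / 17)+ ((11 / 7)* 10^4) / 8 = 234632 / 119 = 1971.70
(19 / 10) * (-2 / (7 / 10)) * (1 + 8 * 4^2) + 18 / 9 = -4888 / 7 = -698.29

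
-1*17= -17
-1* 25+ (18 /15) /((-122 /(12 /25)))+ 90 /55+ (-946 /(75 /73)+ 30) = -230020903 /251625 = -914.14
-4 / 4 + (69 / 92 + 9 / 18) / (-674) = -2701 / 2696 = -1.00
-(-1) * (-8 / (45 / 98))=-784 / 45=-17.42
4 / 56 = 1 / 14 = 0.07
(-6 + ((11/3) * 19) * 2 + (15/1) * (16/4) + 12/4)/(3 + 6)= 589/27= 21.81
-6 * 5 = -30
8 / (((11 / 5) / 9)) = 360 / 11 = 32.73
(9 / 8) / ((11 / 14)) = 63 / 44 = 1.43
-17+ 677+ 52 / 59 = 38992 / 59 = 660.88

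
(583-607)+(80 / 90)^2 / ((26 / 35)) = -24152 / 1053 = -22.94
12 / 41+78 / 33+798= 361096 / 451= 800.66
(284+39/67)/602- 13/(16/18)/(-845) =5138923/10486840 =0.49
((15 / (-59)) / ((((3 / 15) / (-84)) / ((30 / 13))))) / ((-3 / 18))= -1134000 / 767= -1478.49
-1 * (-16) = 16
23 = 23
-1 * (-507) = 507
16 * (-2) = -32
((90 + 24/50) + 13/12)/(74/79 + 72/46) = 49911173/1363800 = 36.60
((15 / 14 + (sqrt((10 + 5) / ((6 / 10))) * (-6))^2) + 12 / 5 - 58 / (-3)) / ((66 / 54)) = 581367 / 770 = 755.02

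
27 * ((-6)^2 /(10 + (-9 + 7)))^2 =2187 /4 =546.75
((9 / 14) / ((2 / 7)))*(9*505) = 40905 / 4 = 10226.25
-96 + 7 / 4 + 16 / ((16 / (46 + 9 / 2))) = -175 / 4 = -43.75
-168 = -168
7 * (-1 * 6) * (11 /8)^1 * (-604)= 34881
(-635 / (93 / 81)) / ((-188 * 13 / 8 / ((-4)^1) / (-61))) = 8366760 / 18941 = 441.73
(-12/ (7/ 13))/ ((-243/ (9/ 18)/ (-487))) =-12662/ 567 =-22.33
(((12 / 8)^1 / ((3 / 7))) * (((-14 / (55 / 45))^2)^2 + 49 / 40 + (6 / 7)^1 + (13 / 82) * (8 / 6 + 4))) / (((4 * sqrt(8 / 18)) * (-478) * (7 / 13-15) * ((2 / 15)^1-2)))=-338597526806331 / 193334047993856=-1.75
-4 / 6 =-2 / 3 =-0.67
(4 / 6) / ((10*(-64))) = -1 / 960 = -0.00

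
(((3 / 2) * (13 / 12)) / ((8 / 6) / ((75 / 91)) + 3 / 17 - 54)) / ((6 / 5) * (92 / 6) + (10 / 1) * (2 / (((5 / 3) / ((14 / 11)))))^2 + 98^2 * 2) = -10027875 / 6201524201888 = -0.00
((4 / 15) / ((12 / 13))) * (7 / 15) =91 / 675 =0.13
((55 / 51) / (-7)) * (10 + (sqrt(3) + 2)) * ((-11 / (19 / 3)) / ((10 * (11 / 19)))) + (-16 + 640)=11 * sqrt(3) / 238 + 74322 / 119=624.63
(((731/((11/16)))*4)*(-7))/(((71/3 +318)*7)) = -140352/11275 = -12.45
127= 127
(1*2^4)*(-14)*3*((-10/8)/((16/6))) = 315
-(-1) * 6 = 6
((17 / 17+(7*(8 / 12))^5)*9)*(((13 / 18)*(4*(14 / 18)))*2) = 195856388 / 2187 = 89554.82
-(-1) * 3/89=0.03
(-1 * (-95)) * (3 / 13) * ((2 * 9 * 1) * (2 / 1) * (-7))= -71820 / 13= -5524.62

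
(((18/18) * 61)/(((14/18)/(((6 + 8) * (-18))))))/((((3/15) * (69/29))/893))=-853047180/23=-37089007.83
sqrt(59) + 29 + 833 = 869.68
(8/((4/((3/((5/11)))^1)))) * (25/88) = 15/4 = 3.75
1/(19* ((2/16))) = 8/19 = 0.42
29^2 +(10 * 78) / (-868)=182302 / 217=840.10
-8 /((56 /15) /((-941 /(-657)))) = -4705 /1533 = -3.07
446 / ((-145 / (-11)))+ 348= 55366 / 145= 381.83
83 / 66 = 1.26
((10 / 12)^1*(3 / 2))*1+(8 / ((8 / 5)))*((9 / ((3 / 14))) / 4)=215 / 4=53.75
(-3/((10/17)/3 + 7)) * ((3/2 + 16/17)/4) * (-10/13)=0.20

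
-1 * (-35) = 35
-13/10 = -1.30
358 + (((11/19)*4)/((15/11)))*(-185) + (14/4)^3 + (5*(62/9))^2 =15674645/12312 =1273.12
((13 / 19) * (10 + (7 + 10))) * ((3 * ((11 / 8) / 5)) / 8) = 11583 / 6080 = 1.91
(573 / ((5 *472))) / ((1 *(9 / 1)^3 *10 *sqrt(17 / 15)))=0.00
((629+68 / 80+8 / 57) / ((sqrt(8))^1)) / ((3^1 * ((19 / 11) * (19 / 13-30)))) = -102701027 * sqrt(2) / 96430320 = -1.51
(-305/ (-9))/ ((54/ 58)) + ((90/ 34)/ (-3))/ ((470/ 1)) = 14133581/ 388314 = 36.40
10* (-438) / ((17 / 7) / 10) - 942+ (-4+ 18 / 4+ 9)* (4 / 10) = -1612747 / 85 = -18973.49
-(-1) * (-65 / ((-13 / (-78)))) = -390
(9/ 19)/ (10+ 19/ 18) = 162/ 3781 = 0.04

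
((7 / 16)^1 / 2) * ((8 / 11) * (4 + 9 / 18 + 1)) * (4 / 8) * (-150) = -525 / 8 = -65.62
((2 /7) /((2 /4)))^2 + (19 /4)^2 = 17945 /784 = 22.89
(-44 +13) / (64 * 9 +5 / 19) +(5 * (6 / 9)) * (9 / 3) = 108901 / 10949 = 9.95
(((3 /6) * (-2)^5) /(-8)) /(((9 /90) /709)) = 14180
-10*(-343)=3430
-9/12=-3/4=-0.75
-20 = -20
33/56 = 0.59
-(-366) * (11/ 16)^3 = 243573/ 2048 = 118.93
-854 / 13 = -65.69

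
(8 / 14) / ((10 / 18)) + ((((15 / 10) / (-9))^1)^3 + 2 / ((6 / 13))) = 40501 / 7560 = 5.36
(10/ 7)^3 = 1000/ 343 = 2.92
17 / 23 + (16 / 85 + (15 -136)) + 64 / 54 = -6275474 / 52785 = -118.89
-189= -189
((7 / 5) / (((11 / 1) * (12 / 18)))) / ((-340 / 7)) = -147 / 37400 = -0.00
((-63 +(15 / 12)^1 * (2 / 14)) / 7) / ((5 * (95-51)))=-1759 / 43120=-0.04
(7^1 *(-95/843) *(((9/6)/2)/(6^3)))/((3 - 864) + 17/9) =665/208578432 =0.00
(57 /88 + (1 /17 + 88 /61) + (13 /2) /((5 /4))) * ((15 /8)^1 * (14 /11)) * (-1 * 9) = -633770109 /4015264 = -157.84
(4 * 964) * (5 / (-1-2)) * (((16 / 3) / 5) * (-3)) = 61696 / 3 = 20565.33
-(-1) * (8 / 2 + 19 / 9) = 55 / 9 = 6.11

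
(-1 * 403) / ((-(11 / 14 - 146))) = -5642 / 2033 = -2.78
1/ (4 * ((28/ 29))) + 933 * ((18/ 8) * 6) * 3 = 4232117/ 112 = 37786.76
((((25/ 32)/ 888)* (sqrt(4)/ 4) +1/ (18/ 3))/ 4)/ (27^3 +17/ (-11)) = 104467/ 49215602688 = 0.00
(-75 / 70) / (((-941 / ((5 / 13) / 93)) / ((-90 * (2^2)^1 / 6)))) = -750 / 2654561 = -0.00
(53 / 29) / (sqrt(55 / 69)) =53 * sqrt(3795) / 1595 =2.05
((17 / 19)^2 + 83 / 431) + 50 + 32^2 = 167259256 / 155591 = 1074.99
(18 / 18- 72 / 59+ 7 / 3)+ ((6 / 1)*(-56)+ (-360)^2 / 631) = -14351638 / 111687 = -128.50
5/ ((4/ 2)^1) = 5/ 2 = 2.50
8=8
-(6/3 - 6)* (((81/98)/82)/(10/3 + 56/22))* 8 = 10692/194873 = 0.05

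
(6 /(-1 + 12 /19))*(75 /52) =-4275 /182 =-23.49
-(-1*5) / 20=1 / 4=0.25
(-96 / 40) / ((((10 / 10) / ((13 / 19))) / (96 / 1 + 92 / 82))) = -621192 / 3895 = -159.48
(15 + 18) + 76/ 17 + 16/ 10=3321/ 85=39.07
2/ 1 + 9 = 11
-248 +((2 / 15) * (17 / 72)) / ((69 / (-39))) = -3080381 / 12420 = -248.02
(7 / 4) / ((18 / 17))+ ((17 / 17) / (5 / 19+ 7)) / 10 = 13799 / 8280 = 1.67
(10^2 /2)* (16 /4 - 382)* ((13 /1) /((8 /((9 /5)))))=-110565 /2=-55282.50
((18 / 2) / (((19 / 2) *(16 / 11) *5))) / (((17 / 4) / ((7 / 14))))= 99 / 6460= 0.02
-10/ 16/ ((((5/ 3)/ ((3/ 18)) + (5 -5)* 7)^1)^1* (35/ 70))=-1/ 8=-0.12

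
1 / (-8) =-1 / 8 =-0.12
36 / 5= 7.20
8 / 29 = 0.28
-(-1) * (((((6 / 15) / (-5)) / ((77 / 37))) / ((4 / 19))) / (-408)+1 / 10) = 157783 / 1570800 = 0.10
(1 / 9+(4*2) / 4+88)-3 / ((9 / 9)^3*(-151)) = 122488 / 1359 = 90.13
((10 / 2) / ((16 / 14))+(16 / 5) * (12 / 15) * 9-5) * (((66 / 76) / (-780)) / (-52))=49313 / 102752000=0.00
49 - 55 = -6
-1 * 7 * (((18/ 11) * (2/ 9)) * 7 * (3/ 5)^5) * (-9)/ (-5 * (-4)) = 107163/ 171875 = 0.62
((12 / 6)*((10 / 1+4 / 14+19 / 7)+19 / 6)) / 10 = 97 / 30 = 3.23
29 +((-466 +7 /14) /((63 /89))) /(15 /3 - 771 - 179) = 72161 /2430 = 29.70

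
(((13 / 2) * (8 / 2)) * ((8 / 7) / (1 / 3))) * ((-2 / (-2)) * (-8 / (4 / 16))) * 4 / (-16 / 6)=29952 / 7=4278.86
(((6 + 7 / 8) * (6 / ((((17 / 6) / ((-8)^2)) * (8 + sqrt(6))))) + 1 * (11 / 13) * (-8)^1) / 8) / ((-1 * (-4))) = 97537 / 25636- 495 * sqrt(6) / 986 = 2.57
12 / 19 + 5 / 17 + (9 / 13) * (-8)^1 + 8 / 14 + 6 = 57571 / 29393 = 1.96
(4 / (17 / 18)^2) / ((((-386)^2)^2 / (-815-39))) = -0.00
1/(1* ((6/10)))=5/3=1.67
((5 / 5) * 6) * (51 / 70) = 153 / 35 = 4.37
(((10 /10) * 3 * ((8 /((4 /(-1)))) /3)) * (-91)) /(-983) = -182 /983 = -0.19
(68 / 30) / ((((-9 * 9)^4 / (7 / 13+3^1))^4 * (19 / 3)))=152233504 / 9316597141180572662059718644700690895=0.00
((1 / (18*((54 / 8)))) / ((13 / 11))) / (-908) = -11 / 1434186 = -0.00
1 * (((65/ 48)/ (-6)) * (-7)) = 455/ 288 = 1.58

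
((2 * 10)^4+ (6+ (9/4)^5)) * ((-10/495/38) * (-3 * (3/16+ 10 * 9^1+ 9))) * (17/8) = 1473999400649/27394048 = 53807.29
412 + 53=465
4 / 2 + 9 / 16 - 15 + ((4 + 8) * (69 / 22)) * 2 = 11059 / 176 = 62.84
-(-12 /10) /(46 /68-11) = -68 /585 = -0.12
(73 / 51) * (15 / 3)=365 / 51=7.16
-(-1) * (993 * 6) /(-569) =-5958 /569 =-10.47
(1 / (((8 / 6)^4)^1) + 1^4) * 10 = 13.16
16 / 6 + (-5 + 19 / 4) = 29 / 12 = 2.42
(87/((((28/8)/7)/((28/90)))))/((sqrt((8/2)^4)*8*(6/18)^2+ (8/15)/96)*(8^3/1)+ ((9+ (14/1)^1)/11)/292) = 7824432/1052920331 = 0.01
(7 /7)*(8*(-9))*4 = -288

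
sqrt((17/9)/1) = sqrt(17)/3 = 1.37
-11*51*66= -37026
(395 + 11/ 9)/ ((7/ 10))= 35660/ 63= 566.03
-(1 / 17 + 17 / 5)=-294 / 85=-3.46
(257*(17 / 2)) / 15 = 4369 / 30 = 145.63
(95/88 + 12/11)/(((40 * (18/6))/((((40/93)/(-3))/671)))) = -191/49423176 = -0.00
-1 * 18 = -18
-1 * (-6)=6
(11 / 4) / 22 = 1 / 8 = 0.12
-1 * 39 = -39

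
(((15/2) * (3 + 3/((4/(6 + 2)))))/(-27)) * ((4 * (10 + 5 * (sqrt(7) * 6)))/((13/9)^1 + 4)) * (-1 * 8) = 7200/49 + 21600 * sqrt(7)/49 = 1313.23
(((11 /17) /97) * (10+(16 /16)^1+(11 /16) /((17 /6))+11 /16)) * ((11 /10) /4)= 78529 /3588224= 0.02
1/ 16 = 0.06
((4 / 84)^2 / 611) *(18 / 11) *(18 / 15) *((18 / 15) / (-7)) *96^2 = -663552 / 57632575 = -0.01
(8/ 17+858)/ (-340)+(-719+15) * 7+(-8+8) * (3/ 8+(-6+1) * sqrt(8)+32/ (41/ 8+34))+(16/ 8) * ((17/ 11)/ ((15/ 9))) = -156682431/ 31790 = -4928.67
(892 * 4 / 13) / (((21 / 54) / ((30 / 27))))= 71360 / 91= 784.18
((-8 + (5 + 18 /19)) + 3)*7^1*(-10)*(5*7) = -44100 /19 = -2321.05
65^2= 4225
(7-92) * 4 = -340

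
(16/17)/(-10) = -8/85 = -0.09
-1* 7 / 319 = -7 / 319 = -0.02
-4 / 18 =-2 / 9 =-0.22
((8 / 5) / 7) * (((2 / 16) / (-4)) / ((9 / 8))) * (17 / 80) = -17 / 12600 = -0.00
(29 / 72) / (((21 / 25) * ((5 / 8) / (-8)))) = -1160 / 189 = -6.14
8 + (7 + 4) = 19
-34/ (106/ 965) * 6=-98430/ 53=-1857.17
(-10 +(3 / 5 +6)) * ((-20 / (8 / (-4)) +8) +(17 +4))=-663 / 5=-132.60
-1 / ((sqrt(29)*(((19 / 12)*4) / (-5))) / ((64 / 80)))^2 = -144 / 10469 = -0.01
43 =43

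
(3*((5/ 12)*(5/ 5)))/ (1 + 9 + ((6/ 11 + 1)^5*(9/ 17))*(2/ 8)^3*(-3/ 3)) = 12884080/ 102320951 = 0.13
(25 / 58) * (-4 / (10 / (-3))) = 15 / 29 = 0.52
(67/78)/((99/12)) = 134/1287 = 0.10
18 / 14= 9 / 7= 1.29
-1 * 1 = -1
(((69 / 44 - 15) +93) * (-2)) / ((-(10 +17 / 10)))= 1945 / 143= 13.60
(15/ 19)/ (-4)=-15/ 76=-0.20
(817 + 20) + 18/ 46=837.39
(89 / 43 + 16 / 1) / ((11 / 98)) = 76146 / 473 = 160.99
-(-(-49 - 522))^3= -186169411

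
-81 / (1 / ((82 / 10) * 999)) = -3317679 / 5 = -663535.80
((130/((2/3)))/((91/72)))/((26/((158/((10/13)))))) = 8532/7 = 1218.86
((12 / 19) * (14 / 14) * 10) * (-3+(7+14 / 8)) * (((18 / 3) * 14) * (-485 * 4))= -112442400 / 19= -5918021.05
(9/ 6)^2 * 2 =9/ 2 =4.50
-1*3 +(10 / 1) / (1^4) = 7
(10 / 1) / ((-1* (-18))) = 5 / 9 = 0.56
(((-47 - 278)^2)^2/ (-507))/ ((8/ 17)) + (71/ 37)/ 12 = -41523827983/ 888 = -46761067.55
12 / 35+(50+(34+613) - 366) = 331.34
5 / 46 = 0.11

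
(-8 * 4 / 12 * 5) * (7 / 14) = -20 / 3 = -6.67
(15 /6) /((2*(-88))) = -5 /352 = -0.01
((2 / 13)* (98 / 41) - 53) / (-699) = 0.08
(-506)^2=256036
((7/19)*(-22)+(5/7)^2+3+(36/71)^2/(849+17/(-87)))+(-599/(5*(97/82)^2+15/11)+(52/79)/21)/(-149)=-819327003157452045866/199150888811088820305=-4.11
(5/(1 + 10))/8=5/88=0.06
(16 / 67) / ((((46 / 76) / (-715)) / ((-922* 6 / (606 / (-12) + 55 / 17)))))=-81765615360 / 2476387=-33018.11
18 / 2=9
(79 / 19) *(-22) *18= -31284 / 19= -1646.53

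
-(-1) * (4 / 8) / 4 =1 / 8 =0.12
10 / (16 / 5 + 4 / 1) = 25 / 18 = 1.39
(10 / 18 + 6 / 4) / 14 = 37 / 252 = 0.15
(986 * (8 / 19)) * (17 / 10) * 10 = 134096 / 19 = 7057.68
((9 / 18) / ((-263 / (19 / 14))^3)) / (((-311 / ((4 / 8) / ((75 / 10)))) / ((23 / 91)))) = 157757 / 42381311172149040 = 0.00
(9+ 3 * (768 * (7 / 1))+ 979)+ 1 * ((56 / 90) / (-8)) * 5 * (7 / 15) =4621271 / 270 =17115.82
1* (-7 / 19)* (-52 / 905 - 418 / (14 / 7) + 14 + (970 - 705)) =-443086 / 17195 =-25.77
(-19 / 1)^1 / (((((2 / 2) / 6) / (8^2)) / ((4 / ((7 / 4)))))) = -116736 / 7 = -16676.57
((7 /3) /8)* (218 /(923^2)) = 763 /10223148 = 0.00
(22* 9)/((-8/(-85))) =8415/4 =2103.75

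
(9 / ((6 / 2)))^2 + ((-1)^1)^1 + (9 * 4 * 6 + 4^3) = 288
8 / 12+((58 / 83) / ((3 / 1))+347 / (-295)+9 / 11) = 437542 / 808005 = 0.54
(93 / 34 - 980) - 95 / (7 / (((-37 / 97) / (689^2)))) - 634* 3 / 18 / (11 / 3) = -121286811148115 / 120553499066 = -1006.08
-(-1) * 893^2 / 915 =797449 / 915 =871.53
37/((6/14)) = 259/3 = 86.33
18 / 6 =3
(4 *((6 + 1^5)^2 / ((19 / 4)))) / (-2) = -392 / 19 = -20.63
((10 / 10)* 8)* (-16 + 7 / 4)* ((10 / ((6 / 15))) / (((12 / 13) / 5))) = -30875 / 2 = -15437.50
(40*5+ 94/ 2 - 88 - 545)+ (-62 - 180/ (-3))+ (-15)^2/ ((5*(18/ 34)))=-303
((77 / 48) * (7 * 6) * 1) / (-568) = -539 / 4544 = -0.12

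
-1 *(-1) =1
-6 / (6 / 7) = -7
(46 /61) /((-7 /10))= -460 /427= -1.08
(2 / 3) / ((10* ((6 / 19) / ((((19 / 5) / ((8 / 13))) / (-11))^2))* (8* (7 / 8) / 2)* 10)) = 1159171 / 609840000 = 0.00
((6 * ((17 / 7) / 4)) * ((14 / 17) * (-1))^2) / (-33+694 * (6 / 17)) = 14 / 1201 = 0.01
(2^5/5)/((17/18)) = 576/85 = 6.78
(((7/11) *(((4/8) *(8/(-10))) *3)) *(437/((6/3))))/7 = -1311/55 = -23.84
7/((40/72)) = 63/5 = 12.60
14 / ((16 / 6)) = 21 / 4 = 5.25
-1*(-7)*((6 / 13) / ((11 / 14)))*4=2352 / 143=16.45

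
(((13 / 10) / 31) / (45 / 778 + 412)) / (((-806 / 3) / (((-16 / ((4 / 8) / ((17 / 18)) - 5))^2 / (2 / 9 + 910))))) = -3035367 / 569427359237120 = -0.00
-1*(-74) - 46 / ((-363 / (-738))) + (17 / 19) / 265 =-11890613 / 609235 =-19.52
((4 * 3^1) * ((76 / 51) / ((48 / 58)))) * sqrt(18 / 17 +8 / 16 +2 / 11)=551 * sqrt(243474) / 9537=28.51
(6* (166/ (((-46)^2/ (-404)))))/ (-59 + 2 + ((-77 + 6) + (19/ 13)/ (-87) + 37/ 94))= 10694763144/ 7177541299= 1.49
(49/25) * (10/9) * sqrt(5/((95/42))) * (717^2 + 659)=2655016 * sqrt(798)/45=1666694.78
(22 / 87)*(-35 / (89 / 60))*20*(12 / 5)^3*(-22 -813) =3555256320 / 2581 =1377472.42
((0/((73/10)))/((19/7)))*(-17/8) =0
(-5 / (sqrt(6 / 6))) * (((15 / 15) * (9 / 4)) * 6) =-135 / 2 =-67.50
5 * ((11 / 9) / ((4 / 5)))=275 / 36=7.64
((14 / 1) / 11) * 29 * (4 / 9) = 1624 / 99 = 16.40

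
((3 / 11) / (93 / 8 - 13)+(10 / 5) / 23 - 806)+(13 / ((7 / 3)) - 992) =-34920471 / 19481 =-1792.54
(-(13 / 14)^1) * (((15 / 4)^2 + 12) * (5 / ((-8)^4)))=-27105 / 917504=-0.03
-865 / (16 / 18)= -973.12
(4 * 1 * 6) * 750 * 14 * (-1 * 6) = -1512000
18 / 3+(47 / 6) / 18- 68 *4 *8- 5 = -234853 / 108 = -2174.56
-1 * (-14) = 14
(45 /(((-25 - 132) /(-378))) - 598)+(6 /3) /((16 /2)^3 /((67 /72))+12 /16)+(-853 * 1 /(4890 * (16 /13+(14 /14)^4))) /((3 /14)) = -805456331069509 /1643730274845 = -490.02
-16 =-16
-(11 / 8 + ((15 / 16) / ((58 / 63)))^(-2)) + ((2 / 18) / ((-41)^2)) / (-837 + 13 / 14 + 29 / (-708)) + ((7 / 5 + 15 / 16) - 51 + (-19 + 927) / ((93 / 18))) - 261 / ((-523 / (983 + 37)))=1022677891417563123147529 / 1613654866692197859600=633.76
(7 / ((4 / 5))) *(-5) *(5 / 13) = -875 / 52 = -16.83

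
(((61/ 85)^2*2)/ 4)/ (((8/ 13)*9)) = 48373/ 1040400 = 0.05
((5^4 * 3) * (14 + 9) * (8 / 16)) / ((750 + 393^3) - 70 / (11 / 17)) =474375 / 1335380174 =0.00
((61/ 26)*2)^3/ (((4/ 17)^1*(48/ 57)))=521.41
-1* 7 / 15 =-7 / 15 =-0.47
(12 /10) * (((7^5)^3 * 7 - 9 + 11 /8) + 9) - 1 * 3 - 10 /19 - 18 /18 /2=15154216339737153 /380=39879516683518.82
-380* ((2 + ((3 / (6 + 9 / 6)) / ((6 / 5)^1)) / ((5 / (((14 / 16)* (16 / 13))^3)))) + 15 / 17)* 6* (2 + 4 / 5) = -3535550704 / 186745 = -18932.51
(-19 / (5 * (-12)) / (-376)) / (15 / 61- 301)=0.00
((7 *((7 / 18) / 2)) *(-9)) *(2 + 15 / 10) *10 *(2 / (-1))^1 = 1715 / 2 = 857.50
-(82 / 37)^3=-551368 / 50653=-10.89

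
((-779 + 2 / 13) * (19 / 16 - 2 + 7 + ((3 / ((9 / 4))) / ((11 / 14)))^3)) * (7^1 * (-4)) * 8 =33429999750 / 17303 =1932034.89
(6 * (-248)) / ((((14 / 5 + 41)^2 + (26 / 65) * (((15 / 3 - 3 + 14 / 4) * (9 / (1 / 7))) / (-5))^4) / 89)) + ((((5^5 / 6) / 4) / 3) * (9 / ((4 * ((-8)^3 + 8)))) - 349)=-349.21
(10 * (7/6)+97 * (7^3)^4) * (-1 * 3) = -4027814575526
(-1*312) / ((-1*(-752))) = -39 / 94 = -0.41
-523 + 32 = -491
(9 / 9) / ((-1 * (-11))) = 1 / 11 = 0.09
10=10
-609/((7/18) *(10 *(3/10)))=-522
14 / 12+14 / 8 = 35 / 12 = 2.92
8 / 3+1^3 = 11 / 3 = 3.67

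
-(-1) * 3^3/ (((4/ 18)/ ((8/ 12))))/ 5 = 81/ 5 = 16.20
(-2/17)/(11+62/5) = -10/1989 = -0.01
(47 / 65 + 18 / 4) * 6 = 2037 / 65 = 31.34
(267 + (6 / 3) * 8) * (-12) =-3396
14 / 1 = 14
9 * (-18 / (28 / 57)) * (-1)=4617 / 14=329.79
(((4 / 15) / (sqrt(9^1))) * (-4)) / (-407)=16 / 18315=0.00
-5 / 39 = -0.13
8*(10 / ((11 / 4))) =320 / 11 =29.09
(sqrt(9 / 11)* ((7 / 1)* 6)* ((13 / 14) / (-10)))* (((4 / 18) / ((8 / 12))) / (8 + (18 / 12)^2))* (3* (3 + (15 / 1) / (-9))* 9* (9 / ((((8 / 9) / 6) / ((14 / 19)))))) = -2388204* sqrt(11) / 42845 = -184.87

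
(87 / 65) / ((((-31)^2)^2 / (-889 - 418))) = -113709 / 60028865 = -0.00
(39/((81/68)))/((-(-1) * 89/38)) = 33592/2403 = 13.98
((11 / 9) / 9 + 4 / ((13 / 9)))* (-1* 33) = -33649 / 351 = -95.87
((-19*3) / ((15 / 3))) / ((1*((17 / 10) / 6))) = -684 / 17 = -40.24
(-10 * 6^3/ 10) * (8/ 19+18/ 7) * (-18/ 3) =515808/ 133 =3878.26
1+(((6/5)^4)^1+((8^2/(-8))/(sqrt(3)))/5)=1921/625 - 8 * sqrt(3)/15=2.15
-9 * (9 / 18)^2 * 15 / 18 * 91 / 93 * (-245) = 111475 / 248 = 449.50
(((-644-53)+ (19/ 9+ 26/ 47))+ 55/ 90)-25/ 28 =-8227049/ 11844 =-694.62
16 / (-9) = -16 / 9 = -1.78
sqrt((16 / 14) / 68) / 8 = sqrt(238) / 952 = 0.02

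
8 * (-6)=-48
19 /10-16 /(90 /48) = -199 /30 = -6.63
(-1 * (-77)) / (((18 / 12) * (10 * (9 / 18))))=154 / 15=10.27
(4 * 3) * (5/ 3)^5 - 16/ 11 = 136204/ 891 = 152.87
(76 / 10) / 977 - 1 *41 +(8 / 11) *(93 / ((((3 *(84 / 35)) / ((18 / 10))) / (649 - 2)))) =585667953 / 53735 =10899.19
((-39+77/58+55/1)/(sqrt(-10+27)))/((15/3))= 201 * sqrt(17)/986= 0.84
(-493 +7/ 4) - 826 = -5269/ 4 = -1317.25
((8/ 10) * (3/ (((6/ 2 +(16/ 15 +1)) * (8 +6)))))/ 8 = 9/ 2128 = 0.00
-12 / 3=-4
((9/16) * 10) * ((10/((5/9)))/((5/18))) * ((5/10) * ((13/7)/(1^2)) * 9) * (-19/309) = -540189/2884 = -187.31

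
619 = 619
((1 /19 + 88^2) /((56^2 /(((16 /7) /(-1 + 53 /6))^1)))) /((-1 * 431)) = -441411 /264029738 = -0.00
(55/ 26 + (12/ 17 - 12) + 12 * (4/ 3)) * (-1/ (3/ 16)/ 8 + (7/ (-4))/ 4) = -53265/ 7072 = -7.53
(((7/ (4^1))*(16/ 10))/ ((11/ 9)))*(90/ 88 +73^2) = 14774823/ 1210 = 12210.60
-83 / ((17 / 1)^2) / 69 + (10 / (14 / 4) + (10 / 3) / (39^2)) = 2.86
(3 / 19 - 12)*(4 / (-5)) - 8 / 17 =2908 / 323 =9.00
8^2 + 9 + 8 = 81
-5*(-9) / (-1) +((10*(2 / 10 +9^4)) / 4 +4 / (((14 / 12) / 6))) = 114650 / 7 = 16378.57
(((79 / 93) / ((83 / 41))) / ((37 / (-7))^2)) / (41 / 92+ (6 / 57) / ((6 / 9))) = 277426828 / 11148513105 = 0.02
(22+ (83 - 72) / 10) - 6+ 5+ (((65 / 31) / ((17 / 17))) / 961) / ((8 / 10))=13169247 / 595820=22.10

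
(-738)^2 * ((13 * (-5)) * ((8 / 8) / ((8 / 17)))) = -150457905 / 2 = -75228952.50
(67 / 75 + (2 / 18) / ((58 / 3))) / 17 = 3911 / 73950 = 0.05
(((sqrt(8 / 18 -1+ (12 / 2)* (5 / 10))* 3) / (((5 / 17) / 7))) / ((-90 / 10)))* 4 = -476* sqrt(22) / 45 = -49.61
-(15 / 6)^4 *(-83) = 51875 / 16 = 3242.19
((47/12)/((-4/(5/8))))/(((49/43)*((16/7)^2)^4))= -1188843145/1649267441664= -0.00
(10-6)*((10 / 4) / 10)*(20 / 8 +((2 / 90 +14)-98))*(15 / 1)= -7333 / 6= -1222.17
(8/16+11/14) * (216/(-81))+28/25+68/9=8264/1575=5.25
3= 3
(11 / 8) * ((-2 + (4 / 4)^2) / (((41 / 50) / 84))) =-140.85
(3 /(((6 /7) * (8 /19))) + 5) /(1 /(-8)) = -213 /2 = -106.50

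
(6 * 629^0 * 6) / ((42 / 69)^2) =4761 / 49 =97.16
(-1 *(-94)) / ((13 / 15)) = 1410 / 13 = 108.46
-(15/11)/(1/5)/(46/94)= -3525/253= -13.93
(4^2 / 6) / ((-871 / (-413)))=3304 / 2613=1.26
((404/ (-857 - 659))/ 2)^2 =10201/ 574564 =0.02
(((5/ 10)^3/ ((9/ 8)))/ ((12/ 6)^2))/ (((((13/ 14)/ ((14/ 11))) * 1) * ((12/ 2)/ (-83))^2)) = 337561/ 46332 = 7.29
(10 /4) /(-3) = -0.83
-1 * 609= -609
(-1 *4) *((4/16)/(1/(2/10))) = -1/5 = -0.20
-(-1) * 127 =127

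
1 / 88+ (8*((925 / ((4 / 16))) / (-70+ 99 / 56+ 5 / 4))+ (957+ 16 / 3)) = 46851719 / 90024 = 520.44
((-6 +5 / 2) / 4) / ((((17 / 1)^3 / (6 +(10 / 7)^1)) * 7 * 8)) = -13 / 550256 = -0.00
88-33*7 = -143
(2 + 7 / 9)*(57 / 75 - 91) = -752 / 3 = -250.67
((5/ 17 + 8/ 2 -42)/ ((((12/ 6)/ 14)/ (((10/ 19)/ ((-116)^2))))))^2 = 503329225/ 4722554844736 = 0.00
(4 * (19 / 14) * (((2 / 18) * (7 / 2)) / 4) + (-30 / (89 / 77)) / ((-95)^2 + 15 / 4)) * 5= 60737825 / 23142492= 2.62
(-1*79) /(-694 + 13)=79 /681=0.12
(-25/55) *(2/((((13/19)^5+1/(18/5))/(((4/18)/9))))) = -99043960/1887313131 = -0.05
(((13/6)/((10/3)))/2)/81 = 13/3240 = 0.00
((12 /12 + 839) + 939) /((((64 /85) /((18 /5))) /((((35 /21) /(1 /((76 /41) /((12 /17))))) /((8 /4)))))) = 48842445 /2624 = 18613.74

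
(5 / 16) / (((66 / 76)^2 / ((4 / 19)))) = 95 / 1089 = 0.09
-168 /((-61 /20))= 3360 /61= 55.08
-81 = -81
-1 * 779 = -779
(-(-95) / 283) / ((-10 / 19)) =-361 / 566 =-0.64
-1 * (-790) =790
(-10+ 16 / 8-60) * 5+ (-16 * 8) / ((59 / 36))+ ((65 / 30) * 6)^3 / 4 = 30951 / 236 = 131.15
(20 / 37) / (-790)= -0.00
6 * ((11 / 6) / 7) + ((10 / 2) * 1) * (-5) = -164 / 7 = -23.43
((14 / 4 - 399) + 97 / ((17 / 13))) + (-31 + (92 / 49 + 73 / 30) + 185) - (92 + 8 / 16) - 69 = -8109571 / 24990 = -324.51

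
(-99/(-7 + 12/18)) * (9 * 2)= 5346/19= 281.37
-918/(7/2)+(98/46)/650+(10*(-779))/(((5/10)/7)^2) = -159811253857/104650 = -1527102.28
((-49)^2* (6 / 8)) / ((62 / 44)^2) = 871563 / 961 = 906.93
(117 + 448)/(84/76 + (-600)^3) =-10735/4103999979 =-0.00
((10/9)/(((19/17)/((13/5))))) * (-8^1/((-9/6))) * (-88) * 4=-2489344/513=-4852.52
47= 47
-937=-937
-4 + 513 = 509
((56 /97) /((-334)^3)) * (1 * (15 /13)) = -105 /5873060843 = -0.00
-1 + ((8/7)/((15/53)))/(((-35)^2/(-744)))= -148027/42875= -3.45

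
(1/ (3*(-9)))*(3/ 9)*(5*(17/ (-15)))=17/ 243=0.07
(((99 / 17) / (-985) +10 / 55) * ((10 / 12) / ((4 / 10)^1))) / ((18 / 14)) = 1134035 / 3978612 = 0.29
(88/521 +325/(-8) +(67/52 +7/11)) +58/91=-158099743/4172168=-37.89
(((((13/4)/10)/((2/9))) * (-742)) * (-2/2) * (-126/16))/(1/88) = -752026.28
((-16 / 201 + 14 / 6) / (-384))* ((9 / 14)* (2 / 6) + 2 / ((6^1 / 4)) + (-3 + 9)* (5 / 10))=-28841 / 1080576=-0.03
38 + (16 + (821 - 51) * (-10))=-7646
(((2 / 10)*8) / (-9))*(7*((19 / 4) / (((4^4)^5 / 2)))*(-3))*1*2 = 133 / 2061584302080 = 0.00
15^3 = 3375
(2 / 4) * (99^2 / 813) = 3267 / 542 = 6.03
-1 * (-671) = 671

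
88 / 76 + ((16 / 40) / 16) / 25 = 22019 / 19000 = 1.16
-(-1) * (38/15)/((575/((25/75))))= 38/25875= 0.00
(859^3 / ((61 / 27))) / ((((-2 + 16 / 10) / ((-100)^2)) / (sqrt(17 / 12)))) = -71306975137500 * sqrt(51) / 61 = -8348092777054.77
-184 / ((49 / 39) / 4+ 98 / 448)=-229632 / 665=-345.31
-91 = -91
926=926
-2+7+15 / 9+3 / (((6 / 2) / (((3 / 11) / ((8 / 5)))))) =1805 / 264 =6.84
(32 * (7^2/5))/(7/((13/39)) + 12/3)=1568/125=12.54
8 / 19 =0.42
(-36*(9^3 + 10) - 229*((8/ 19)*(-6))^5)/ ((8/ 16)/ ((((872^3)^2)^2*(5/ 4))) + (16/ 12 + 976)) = -10907106419708709491386908257971767044084858880/ 3508082503442518311640654120081983886041635017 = -3.11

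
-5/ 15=-1/ 3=-0.33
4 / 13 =0.31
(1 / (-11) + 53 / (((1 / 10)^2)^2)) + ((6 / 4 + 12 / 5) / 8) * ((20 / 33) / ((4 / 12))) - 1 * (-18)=23320827 / 44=530018.80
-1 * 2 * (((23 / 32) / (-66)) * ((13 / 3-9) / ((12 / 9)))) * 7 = -0.53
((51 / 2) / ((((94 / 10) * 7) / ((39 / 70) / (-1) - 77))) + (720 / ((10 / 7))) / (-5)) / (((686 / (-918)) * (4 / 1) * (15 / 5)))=922168179 / 63194320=14.59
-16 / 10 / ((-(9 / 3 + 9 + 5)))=0.09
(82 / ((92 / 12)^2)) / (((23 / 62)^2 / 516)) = 1463825952 / 279841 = 5230.92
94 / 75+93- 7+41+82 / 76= 368597 / 2850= 129.33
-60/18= -10/3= -3.33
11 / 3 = 3.67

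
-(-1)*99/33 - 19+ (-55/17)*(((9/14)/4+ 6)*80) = -191654/119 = -1610.54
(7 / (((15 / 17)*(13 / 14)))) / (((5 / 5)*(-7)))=-238 / 195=-1.22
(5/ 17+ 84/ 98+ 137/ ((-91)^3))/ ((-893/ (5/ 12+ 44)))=-151147853/ 2639991081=-0.06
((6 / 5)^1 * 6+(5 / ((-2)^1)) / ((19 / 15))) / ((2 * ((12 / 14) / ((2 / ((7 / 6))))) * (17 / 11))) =10923 / 3230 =3.38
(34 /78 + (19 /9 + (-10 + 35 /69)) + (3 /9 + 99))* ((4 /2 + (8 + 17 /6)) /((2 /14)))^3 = 38930826465685 /581256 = 66977074.59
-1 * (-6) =6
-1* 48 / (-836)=12 / 209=0.06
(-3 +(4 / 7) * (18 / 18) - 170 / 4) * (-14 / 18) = 629 / 18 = 34.94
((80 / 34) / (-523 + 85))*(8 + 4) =-80 / 1241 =-0.06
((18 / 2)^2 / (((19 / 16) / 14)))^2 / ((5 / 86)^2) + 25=2434798453081 / 9025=269783762.11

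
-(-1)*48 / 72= 2 / 3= 0.67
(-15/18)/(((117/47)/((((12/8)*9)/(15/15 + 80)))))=-235/4212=-0.06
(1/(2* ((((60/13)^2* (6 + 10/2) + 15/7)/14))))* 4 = 33124/279735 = 0.12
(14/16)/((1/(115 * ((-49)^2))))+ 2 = 1932821/8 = 241602.62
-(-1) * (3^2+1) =10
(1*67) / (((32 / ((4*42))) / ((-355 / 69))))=-1809.73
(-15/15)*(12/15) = -4/5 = -0.80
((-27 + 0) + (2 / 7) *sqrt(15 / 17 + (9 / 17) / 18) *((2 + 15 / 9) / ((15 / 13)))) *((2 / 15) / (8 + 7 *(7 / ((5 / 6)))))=-9 / 167 + 143 *sqrt(1054) / 2682855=-0.05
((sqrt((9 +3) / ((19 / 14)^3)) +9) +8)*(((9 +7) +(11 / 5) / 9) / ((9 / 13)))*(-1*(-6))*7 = 3725176*sqrt(798) / 48735 +2261714 / 135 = 18912.71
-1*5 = -5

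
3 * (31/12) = 31/4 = 7.75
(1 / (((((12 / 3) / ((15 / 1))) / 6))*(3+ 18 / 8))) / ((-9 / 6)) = -20 / 7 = -2.86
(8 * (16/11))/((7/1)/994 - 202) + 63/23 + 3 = 5.68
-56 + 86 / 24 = -629 / 12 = -52.42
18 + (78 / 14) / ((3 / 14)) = 44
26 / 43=0.60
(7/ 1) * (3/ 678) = 7/ 226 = 0.03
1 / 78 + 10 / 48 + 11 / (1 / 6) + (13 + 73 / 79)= 658473 / 8216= 80.15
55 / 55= 1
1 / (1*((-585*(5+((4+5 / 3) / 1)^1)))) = -1 / 6240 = -0.00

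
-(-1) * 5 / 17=5 / 17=0.29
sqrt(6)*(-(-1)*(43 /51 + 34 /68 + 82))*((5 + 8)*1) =110513*sqrt(6) /102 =2653.93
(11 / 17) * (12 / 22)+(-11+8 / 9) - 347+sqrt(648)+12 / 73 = -3982796 / 11169+18 * sqrt(2) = -331.14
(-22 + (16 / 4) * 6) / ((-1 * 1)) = -2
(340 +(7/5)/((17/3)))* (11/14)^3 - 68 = 22633531/233240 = 97.04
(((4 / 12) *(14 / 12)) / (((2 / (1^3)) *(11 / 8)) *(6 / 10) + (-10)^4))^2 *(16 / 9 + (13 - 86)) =-3140900 / 29169623593881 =-0.00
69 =69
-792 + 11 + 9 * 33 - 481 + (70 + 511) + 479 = 95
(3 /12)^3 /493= 1 /31552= 0.00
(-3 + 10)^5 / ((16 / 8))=16807 / 2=8403.50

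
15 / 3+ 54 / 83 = 5.65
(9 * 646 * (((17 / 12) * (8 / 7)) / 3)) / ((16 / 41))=8040.39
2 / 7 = 0.29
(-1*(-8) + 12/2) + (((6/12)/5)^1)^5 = 1400001/100000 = 14.00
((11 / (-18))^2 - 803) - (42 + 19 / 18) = -274001 / 324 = -845.68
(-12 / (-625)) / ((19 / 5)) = 12 / 2375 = 0.01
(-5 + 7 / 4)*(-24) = 78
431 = 431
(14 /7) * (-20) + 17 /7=-37.57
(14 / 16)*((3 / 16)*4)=21 / 32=0.66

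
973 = 973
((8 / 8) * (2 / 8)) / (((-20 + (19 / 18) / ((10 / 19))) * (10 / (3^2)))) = -0.01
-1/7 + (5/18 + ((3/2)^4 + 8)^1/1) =13303/1008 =13.20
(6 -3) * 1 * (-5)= -15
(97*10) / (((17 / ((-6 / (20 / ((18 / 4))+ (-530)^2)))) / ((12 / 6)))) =-5238 / 2148919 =-0.00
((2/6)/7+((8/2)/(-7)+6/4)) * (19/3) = 779/126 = 6.18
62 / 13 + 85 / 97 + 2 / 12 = 43975 / 7566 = 5.81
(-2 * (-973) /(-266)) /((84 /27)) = -2.35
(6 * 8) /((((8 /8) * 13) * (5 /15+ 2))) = 144 /91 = 1.58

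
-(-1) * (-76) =-76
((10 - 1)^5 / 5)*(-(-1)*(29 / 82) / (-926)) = -1712421 / 379660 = -4.51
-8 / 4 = -2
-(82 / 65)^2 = -6724 / 4225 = -1.59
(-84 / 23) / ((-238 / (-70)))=-420 / 391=-1.07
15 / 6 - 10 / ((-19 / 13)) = 355 / 38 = 9.34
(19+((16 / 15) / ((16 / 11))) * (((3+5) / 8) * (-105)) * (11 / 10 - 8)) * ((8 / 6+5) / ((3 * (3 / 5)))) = 104557 / 54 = 1936.24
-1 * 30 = -30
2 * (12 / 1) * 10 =240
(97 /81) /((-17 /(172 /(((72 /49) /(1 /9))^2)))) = -10014571 /144551952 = -0.07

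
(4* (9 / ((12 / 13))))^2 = 1521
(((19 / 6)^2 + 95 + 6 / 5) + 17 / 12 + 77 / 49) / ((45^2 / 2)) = 68806 / 637875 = 0.11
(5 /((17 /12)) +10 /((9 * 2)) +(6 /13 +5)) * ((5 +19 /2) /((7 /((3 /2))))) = 137663 /4641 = 29.66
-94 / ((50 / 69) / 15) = -1945.80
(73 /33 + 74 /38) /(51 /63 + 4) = 18256 /21109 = 0.86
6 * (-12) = -72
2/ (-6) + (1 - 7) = -19/ 3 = -6.33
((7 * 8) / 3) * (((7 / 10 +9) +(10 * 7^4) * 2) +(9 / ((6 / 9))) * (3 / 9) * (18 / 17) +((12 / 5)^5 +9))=47722065188 / 53125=898297.70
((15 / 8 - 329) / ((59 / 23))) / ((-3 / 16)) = 120382 / 177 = 680.12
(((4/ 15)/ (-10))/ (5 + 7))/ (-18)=1/ 8100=0.00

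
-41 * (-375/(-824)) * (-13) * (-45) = -8994375/824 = -10915.50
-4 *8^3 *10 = -20480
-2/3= -0.67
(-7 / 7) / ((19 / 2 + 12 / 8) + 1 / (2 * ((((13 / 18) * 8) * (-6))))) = -208 / 2285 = -0.09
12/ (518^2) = 3/ 67081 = 0.00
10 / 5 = 2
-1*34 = -34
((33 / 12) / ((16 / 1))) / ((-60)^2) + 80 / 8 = 2304011 / 230400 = 10.00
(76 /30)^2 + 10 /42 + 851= 857.66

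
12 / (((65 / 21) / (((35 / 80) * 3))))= 1323 / 260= 5.09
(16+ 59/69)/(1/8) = 134.84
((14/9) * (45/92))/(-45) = -0.02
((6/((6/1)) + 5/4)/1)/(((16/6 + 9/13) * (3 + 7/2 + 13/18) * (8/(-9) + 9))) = 2187/191260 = 0.01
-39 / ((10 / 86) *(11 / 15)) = -5031 / 11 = -457.36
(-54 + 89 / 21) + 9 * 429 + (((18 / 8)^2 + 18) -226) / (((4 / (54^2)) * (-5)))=56111203 / 1680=33399.53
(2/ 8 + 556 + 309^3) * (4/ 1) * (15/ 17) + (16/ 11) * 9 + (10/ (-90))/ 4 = 701019529481/ 6732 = 104132431.59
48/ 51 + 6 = 118/ 17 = 6.94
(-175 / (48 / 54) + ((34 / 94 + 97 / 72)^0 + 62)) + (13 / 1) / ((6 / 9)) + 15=-795 / 8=-99.38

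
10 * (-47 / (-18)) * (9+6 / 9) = 6815 / 27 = 252.41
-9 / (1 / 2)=-18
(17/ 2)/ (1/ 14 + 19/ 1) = 119/ 267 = 0.45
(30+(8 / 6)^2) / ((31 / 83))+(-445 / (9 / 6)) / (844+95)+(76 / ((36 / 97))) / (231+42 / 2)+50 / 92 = 43590714101 / 506147292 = 86.12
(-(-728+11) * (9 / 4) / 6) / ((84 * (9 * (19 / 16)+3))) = 239 / 1022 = 0.23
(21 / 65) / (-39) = -7 / 845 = -0.01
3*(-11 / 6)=-11 / 2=-5.50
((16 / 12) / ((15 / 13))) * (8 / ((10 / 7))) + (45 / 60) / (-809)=4710941 / 728100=6.47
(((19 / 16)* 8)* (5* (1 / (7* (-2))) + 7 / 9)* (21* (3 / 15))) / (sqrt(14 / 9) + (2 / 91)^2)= -25016901 / 4800246550 + 69054985727* sqrt(14) / 19200986200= 13.45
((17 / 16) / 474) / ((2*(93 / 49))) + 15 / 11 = 21168523 / 15516864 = 1.36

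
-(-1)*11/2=11/2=5.50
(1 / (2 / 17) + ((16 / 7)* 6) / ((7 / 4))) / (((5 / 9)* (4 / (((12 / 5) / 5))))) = 43227 / 12250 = 3.53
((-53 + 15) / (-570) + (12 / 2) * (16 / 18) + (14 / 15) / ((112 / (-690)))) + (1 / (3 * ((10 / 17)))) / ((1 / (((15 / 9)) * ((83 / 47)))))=11149 / 8460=1.32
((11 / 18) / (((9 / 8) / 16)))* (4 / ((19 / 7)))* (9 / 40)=2464 / 855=2.88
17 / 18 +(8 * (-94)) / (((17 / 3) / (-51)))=121841 / 18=6768.94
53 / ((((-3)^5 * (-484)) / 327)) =5777 / 39204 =0.15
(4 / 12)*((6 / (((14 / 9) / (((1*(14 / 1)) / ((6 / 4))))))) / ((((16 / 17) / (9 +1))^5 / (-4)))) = -13311159375 / 2048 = -6499589.54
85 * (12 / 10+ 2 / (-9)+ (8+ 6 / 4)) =16031 / 18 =890.61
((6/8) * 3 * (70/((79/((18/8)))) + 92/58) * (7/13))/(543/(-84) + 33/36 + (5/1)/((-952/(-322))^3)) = -852942746376/1052942016919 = -0.81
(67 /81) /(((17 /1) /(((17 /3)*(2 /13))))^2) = 268 /123201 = 0.00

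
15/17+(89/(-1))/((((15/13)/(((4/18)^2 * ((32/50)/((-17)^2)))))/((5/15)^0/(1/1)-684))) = 58320409/8778375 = 6.64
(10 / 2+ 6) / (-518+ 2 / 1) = -11 / 516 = -0.02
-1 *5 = -5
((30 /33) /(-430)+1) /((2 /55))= 1180 /43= 27.44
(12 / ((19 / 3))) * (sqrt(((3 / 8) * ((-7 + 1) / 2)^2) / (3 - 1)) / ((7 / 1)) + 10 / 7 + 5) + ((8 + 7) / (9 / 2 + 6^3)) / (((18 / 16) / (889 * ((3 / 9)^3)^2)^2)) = 27 * sqrt(3) / 133 + 23416841900 / 1908404631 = 12.62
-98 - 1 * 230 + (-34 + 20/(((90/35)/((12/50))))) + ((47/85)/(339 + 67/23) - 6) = -734211253/2005320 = -366.13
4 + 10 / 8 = 5.25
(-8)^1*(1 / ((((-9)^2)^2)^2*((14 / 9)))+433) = -115977432316 / 33480783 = -3464.00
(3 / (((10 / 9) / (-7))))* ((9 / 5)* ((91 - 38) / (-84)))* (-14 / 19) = -30051 / 1900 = -15.82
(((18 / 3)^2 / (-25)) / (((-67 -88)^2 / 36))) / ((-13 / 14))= 18144 / 7808125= 0.00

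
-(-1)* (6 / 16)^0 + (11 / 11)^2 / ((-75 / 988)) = -913 / 75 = -12.17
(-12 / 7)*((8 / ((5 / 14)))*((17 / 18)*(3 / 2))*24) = -6528 / 5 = -1305.60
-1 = -1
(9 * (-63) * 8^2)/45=-4032/5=-806.40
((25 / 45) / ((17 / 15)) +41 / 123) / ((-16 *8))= -7 / 1088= -0.01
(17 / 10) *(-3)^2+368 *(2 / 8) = 1073 / 10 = 107.30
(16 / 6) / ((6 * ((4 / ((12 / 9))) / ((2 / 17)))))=8 / 459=0.02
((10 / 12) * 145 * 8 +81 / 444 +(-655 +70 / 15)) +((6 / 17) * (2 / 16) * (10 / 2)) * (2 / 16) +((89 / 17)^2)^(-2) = 1199269837368937 / 3788627480544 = 316.54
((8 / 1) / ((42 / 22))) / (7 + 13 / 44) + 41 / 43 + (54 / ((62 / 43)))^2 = 391138029620 / 278558343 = 1404.15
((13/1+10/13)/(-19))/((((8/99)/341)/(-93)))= 561986073/1976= 284405.91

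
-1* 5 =-5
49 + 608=657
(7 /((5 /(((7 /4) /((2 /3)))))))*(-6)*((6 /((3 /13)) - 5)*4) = -9261 /5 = -1852.20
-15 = -15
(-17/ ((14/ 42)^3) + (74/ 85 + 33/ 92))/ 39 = -3579767/ 304980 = -11.74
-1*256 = -256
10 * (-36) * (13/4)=-1170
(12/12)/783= 1/783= 0.00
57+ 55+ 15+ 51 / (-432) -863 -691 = -205505 / 144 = -1427.12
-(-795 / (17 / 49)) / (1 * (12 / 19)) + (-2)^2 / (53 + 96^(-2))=120510201787 / 33214532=3628.24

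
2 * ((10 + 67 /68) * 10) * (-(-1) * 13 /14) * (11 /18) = 59345 /476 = 124.67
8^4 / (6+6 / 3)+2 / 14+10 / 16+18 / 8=28841 / 56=515.02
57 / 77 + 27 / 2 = 2193 / 154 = 14.24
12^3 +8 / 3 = 5192 / 3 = 1730.67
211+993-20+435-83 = 1536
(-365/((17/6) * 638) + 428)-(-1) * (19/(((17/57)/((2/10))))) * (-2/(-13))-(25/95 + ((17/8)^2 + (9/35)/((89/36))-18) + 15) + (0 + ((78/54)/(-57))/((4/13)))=3084410204100847/7210051168320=427.79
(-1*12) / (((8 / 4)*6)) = -1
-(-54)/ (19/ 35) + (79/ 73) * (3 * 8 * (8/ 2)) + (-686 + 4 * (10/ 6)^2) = -5886044/ 12483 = -471.52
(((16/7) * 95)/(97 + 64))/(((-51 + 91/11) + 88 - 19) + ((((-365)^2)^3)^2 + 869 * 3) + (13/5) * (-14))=83600/346577990273852218318757125405107781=0.00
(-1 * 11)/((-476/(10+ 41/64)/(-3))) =-22473/30464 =-0.74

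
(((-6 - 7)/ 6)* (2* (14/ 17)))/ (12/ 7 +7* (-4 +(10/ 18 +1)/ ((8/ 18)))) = 2548/ 1275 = 2.00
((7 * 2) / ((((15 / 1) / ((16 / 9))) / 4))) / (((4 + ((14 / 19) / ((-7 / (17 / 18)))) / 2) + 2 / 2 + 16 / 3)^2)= 3881472 / 61846445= 0.06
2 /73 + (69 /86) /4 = 5725 /25112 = 0.23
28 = 28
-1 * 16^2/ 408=-32/ 51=-0.63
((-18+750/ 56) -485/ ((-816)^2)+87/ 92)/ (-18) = 392600197/ 1929650688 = 0.20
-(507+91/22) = -11245/22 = -511.14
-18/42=-3/7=-0.43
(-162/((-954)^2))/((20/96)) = -0.00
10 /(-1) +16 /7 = -54 /7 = -7.71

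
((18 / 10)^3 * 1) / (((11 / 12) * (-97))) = -8748 / 133375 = -0.07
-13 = -13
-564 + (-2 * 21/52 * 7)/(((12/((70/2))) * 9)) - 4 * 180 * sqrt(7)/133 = -529619/936 - 720 * sqrt(7)/133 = -580.16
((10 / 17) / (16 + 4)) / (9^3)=1 / 24786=0.00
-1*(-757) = 757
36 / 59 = 0.61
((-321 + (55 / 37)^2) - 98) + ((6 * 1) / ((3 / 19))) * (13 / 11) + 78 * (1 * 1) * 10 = 6145860 / 15059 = 408.12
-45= -45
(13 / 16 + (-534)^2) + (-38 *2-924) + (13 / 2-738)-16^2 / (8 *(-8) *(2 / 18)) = 4535381 / 16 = 283461.31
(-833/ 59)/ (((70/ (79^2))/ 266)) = -98776307/ 295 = -334834.94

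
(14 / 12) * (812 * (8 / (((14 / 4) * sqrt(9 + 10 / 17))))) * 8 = 5594.30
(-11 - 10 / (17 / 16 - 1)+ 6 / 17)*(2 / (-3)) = 1934 / 17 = 113.76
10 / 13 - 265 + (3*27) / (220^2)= -166252947 / 629200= -264.23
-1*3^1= -3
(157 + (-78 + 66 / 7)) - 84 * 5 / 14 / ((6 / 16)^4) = -270007 / 189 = -1428.61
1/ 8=0.12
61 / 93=0.66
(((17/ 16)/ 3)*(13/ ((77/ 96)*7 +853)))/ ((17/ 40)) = 1040/ 82427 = 0.01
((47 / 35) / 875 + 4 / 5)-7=-189828 / 30625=-6.20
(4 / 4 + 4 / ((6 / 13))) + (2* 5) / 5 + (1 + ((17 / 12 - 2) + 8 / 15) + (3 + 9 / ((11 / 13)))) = 17327 / 660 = 26.25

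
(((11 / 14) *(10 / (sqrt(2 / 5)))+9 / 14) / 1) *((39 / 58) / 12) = 117 / 3248+715 *sqrt(10) / 3248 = 0.73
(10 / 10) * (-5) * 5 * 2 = -50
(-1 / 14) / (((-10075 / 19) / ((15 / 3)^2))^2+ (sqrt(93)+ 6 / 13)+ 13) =-5102445478 / 33084570420349+ 22024249*sqrt(93) / 66169140840698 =-0.00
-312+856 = 544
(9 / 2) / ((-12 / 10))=-15 / 4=-3.75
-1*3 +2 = -1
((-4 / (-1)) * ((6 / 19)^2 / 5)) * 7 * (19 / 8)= 126 / 95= 1.33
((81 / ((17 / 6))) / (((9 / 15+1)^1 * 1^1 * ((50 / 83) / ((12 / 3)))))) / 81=249 / 170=1.46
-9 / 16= -0.56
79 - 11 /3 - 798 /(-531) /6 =40135 /531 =75.58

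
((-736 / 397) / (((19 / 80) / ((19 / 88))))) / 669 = -7360 / 2921523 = -0.00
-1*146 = -146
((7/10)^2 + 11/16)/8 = 471/3200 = 0.15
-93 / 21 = -31 / 7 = -4.43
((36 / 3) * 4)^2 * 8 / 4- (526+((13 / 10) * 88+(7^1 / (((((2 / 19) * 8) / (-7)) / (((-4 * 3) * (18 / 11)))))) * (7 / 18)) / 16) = 4047.08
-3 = -3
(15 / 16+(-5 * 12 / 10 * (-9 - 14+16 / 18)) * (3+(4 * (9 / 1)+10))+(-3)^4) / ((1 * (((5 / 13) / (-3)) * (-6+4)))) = 821509 / 32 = 25672.16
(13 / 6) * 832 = 5408 / 3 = 1802.67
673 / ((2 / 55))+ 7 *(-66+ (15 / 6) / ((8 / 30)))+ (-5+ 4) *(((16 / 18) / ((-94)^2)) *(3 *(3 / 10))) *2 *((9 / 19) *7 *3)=30405678071 / 1678840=18111.12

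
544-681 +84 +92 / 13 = -597 / 13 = -45.92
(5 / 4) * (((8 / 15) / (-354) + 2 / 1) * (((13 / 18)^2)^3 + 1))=103039954549 / 36120981888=2.85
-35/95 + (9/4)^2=1427/304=4.69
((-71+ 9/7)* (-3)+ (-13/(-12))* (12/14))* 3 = 8823/14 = 630.21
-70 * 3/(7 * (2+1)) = -10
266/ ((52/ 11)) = 1463/ 26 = 56.27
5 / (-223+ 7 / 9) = -9 / 400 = -0.02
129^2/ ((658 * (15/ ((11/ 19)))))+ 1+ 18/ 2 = 686117/ 62510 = 10.98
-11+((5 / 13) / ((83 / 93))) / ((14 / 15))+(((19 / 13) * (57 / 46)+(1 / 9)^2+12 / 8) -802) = -22773311971 / 28142478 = -809.21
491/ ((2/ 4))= 982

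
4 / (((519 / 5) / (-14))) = -280 / 519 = -0.54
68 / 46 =34 / 23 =1.48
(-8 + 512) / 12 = 42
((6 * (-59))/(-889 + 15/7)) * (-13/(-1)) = 16107/3104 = 5.19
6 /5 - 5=-19 /5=-3.80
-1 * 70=-70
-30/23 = -1.30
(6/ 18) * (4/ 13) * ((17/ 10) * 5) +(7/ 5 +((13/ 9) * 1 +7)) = 6269/ 585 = 10.72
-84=-84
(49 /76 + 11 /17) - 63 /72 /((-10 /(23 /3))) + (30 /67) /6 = 10581181 /5193840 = 2.04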